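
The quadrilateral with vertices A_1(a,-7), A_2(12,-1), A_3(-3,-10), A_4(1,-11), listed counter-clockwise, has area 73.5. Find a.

15

The doubled signed area Σ (x_i y_{i+1} − x_{i+1} y_i) is linear in a.
With a=0 it equals -3; the coefficient of a is 10 (from the two edges through A_1).
So 10·a + -3 = 2·73.5 = 147 ⇒ a = 15.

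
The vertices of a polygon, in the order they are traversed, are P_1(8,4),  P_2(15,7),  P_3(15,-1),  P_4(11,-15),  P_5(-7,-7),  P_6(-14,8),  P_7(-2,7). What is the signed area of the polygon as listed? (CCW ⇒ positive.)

Σ = (-4) + (-120) + (-214) + (-182) + (-154) + (-82) + (-64) = -820
Signed area = Σ/2 = -410 (negative ⇒ clockwise traversal).

-410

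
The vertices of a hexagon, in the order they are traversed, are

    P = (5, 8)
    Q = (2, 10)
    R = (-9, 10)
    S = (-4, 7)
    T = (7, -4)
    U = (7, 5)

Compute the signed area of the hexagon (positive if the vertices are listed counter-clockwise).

91

Cross-terms: 34, 110, -23, -33, 63, 31  ⇒  Σ = 182
Signed area = Σ/2 = 91 (positive ⇒ counter-clockwise traversal).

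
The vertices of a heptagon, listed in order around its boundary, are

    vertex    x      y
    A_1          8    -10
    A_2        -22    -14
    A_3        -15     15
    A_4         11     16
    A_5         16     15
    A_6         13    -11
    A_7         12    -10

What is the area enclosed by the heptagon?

Apply the surveyor's formula: 2A = Σ (x_i·y_{i+1} − x_{i+1}·y_i), indices taken mod 7.
Σ = (-332) + (-540) + (-405) + (-91) + (-371) + (2) + (-40) = -1777
Area = |Σ|/2 = 888.5.

888.5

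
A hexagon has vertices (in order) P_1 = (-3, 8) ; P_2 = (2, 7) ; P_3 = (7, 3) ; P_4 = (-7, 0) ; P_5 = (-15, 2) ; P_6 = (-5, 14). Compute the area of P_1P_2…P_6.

Apply the shoelace formula: 2A = Σ (x_i·y_{i+1} − x_{i+1}·y_i), indices taken mod 6.
P_1→P_2: (-3)(7) − (2)(8) = -37
P_2→P_3: (2)(3) − (7)(7) = -43
P_3→P_4: (7)(0) − (-7)(3) = 21
P_4→P_5: (-7)(2) − (-15)(0) = -14
P_5→P_6: (-15)(14) − (-5)(2) = -200
P_6→P_1: (-5)(8) − (-3)(14) = 2
Σ = -271
Area = |Σ|/2 = 135.5.

135.5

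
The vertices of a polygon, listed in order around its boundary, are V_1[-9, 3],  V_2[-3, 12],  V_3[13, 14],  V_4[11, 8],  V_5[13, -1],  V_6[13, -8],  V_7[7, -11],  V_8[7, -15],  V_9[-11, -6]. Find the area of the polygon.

V_1→V_2: (-9)(12) − (-3)(3) = -99
V_2→V_3: (-3)(14) − (13)(12) = -198
V_3→V_4: (13)(8) − (11)(14) = -50
V_4→V_5: (11)(-1) − (13)(8) = -115
V_5→V_6: (13)(-8) − (13)(-1) = -91
V_6→V_7: (13)(-11) − (7)(-8) = -87
V_7→V_8: (7)(-15) − (7)(-11) = -28
V_8→V_9: (7)(-6) − (-11)(-15) = -207
V_9→V_1: (-11)(3) − (-9)(-6) = -87
Σ = -962
Area = |Σ|/2 = 481.

481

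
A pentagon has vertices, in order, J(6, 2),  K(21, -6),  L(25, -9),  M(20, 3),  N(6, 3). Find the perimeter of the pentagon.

50

|JK| = √((15)² + (-8)²) = √289 = 17
|KL| = √((4)² + (-3)²) = √25 = 5
|LM| = √((-5)² + (12)²) = √169 = 13
|MN| = √((-14)² + (0)²) = √196 = 14
|NJ| = √((0)² + (-1)²) = √1 = 1
Perimeter = 17 + 5 + 13 + 14 + 1 = 50.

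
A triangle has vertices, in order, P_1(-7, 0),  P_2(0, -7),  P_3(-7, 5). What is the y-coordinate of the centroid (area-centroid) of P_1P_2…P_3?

-2/3

Apply the surveyor's formula. First the cross-terms c_i = x_i·y_{i+1} − x_{i+1}·y_i:
  49, -49, 35  ⇒  2A = 35, A = 17.5.
Then Σ (y_i + y_{i+1})·c_i = -70, so ȳ = -70 / (6·17.5) = -2/3.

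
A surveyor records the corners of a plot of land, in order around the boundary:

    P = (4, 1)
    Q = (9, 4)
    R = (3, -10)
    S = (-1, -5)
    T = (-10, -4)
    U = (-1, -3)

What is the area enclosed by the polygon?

Σ = (7) + (-102) + (-25) + (-46) + (26) + (11) = -129
Area = |Σ|/2 = 64.5.

64.5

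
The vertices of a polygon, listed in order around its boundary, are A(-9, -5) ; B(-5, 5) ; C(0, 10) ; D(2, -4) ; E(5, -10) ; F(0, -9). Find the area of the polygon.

133

Cross-terms: -70, -50, -20, 0, -45, -81  ⇒  Σ = -266
Area = |Σ|/2 = 133.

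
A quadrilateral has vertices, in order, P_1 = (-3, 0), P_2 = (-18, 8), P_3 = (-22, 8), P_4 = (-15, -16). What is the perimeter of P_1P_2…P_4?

|P_1P_2| = √((-15)² + (8)²) = √289 = 17
|P_2P_3| = √((-4)² + (0)²) = √16 = 4
|P_3P_4| = √((7)² + (-24)²) = √625 = 25
|P_4P_1| = √((12)² + (16)²) = √400 = 20
Perimeter = 17 + 4 + 25 + 20 = 66.

66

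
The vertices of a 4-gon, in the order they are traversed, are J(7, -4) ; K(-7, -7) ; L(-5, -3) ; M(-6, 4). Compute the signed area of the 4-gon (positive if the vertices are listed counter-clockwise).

-66.5

Apply Gauss's area formula: 2A = Σ (x_i·y_{i+1} − x_{i+1}·y_i), indices taken mod 4.
Σ = (-77) + (-14) + (-38) + (-4) = -133
Signed area = Σ/2 = -66.5 (negative ⇒ clockwise traversal).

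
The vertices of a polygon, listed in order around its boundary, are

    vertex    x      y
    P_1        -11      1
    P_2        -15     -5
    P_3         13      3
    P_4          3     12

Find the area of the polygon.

Apply Gauss's area formula: 2A = Σ (x_i·y_{i+1} − x_{i+1}·y_i), indices taken mod 4.
P_1→P_2: (-11)(-5) − (-15)(1) = 70
P_2→P_3: (-15)(3) − (13)(-5) = 20
P_3→P_4: (13)(12) − (3)(3) = 147
P_4→P_1: (3)(1) − (-11)(12) = 135
Σ = 372
Area = |Σ|/2 = 186.

186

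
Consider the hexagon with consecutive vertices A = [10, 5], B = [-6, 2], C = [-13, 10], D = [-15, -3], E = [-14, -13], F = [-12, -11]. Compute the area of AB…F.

Σ = (50) + (-34) + (189) + (153) + (-2) + (50) = 406
Area = |Σ|/2 = 203.

203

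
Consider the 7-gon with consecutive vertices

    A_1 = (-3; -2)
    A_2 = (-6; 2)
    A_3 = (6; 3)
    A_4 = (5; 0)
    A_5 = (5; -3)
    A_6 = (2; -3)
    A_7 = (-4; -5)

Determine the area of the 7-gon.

Apply the shoelace (surveyor's) formula: 2A = Σ (x_i·y_{i+1} − x_{i+1}·y_i), indices taken mod 7.
Σ = (-18) + (-30) + (-15) + (-15) + (-9) + (-22) + (-7) = -116
Area = |Σ|/2 = 58.

58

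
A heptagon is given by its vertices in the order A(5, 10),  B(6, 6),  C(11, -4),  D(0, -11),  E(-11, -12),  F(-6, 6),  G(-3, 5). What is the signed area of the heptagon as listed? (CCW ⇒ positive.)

Σ = (-30) + (-90) + (-121) + (-121) + (-138) + (-12) + (-55) = -567
Signed area = Σ/2 = -283.5 (negative ⇒ clockwise traversal).

-283.5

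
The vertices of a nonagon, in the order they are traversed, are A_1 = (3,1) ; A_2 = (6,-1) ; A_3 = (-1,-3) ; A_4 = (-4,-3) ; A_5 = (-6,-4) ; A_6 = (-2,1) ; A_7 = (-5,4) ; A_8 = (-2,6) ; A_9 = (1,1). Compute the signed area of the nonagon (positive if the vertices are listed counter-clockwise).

Apply the shoelace (surveyor's) formula: 2A = Σ (x_i·y_{i+1} − x_{i+1}·y_i), indices taken mod 9.
Cross-terms: -9, -19, -9, -2, -14, -3, -22, -8, -2  ⇒  Σ = -88
Signed area = Σ/2 = -44 (negative ⇒ clockwise traversal).

-44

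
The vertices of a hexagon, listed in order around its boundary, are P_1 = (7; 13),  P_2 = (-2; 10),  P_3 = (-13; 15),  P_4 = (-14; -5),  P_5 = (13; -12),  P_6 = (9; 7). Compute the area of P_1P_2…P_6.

Apply Gauss's area formula: 2A = Σ (x_i·y_{i+1} − x_{i+1}·y_i), indices taken mod 6.
Σ = (96) + (100) + (275) + (233) + (199) + (68) = 971
Area = |Σ|/2 = 485.5.

485.5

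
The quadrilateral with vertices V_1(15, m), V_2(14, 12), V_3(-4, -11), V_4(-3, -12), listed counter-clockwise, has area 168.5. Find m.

-4

The doubled signed area Σ (x_i y_{i+1} − x_{i+1} y_i) is linear in m.
With m=0 it equals 269; the coefficient of m is -17 (from the two edges through V_1).
So -17·m + 269 = 2·168.5 = 337 ⇒ m = -4.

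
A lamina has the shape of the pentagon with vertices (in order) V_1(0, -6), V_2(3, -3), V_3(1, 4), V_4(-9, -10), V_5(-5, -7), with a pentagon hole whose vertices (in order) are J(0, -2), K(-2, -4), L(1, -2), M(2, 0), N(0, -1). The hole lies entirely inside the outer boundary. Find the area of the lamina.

Outer boundary:
V_1→V_2: (0)(-3) − (3)(-6) = 18
V_2→V_3: (3)(4) − (1)(-3) = 15
V_3→V_4: (1)(-10) − (-9)(4) = 26
V_4→V_5: (-9)(-7) − (-5)(-10) = 13
V_5→V_1: (-5)(-6) − (0)(-7) = 30
Σ = 102
Area = |Σ|/2 = 51.
Hole:
Apply the shoelace (surveyor's) formula: 2A = Σ (x_i·y_{i+1} − x_{i+1}·y_i), indices taken mod 5.
Σ = (-4) + (8) + (4) + (-2) + (0) = 6
Area = |Σ|/2 = 3.
Net area = 51 − 3 = 48.

48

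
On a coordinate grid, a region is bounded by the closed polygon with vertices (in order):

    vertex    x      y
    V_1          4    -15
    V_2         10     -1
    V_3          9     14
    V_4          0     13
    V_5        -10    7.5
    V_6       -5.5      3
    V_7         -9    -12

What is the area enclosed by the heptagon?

414.625

Σ = (146) + (149) + (117) + (130) + (11.25) + (93) + (183) = 829.25
Area = |Σ|/2 = 414.625.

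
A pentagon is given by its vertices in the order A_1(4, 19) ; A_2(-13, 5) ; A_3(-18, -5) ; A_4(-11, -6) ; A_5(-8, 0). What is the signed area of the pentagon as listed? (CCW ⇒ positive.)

137.5

Σ = (267) + (155) + (53) + (-48) + (-152) = 275
Signed area = Σ/2 = 137.5 (positive ⇒ counter-clockwise traversal).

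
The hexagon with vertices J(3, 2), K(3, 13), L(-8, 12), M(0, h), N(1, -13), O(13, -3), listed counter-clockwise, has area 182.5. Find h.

1

Write out the shoelace sum; only the two edges meeting at M involve h:
2·Area = [((-8)·h − 0·12) + (0·(-13) − 1·h)] + 374
       = -9·h + 374 = 365
⇒ h = 1.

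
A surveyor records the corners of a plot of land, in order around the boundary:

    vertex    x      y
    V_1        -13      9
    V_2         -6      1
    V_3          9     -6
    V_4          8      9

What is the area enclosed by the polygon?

193

Apply the shoelace (surveyor's) formula: 2A = Σ (x_i·y_{i+1} − x_{i+1}·y_i), indices taken mod 4.
Σ = (41) + (27) + (129) + (189) = 386
Area = |Σ|/2 = 193.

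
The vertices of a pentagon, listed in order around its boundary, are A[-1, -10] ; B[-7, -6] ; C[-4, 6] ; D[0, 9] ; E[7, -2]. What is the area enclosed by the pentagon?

150.5

Σ = (-64) + (-66) + (-36) + (-63) + (-72) = -301
Area = |Σ|/2 = 150.5.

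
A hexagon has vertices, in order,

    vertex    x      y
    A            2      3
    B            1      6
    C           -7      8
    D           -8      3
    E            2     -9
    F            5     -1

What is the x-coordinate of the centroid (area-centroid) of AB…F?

Apply the surveyor's formula. First the cross-terms c_i = x_i·y_{i+1} − x_{i+1}·y_i:
  9, 50, 43, 66, 43, 17  ⇒  2A = 228, A = 114.
Then Σ (x_i + x_{i+1})·c_i = -894, so x̄ = -894 / (6·114) = -149/114.

-149/114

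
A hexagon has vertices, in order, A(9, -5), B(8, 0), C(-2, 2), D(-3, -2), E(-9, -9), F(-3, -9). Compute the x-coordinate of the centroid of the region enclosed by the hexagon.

182/225

Apply the surveyor's formula. First the cross-terms c_i = x_i·y_{i+1} − x_{i+1}·y_i:
  40, 16, 10, 9, 54, 96  ⇒  2A = 225, A = 112.5.
Then Σ (x_i + x_{i+1})·c_i = 546, so x̄ = 546 / (6·112.5) = 182/225.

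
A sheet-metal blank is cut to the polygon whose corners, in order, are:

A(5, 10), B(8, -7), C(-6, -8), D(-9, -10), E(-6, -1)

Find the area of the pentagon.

Apply Gauss's area formula: 2A = Σ (x_i·y_{i+1} − x_{i+1}·y_i), indices taken mod 5.
Σ = (-115) + (-106) + (-12) + (-51) + (-55) = -339
Area = |Σ|/2 = 169.5.

169.5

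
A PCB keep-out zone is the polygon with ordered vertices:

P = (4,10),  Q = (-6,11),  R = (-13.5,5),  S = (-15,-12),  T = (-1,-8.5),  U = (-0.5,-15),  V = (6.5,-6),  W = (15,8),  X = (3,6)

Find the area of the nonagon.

450.125

Apply Gauss's area formula: 2A = Σ (x_i·y_{i+1} − x_{i+1}·y_i), indices taken mod 9.
Σ = (104) + (118.5) + (237) + (115.5) + (10.75) + (100.5) + (142) + (66) + (6) = 900.25
Area = |Σ|/2 = 450.125.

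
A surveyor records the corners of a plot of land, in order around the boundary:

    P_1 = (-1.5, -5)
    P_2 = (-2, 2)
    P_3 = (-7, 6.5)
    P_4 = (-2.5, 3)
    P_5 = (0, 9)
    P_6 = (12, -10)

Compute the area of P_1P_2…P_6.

Apply the shoelace (surveyor's) formula: 2A = Σ (x_i·y_{i+1} − x_{i+1}·y_i), indices taken mod 6.
Σ = (-13) + (1) + (-4.75) + (-22.5) + (-108) + (-75) = -222.25
Area = |Σ|/2 = 111.125.

111.125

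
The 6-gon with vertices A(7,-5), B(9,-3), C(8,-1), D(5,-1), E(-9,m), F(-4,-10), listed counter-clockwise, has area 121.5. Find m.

4

The doubled signed area Σ (x_i y_{i+1} − x_{i+1} y_i) is linear in m.
With m=0 it equals 207; the coefficient of m is 9 (from the two edges through E).
So 9·m + 207 = 2·121.5 = 243 ⇒ m = 4.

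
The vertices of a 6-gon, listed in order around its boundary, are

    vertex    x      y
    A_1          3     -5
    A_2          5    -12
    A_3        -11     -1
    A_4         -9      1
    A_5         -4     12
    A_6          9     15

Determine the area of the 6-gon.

Cross-terms: -11, -137, -20, -104, -168, -90  ⇒  Σ = -530
Area = |Σ|/2 = 265.

265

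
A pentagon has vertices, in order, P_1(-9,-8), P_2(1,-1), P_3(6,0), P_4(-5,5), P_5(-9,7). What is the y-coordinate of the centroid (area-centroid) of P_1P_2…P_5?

-4/99

Apply the shoelace formula. First the cross-terms c_i = x_i·y_{i+1} − x_{i+1}·y_i:
  17, 6, 30, 10, 135  ⇒  2A = 198, A = 99.
Then Σ (y_i + y_{i+1})·c_i = -24, so ȳ = -24 / (6·99) = -4/99.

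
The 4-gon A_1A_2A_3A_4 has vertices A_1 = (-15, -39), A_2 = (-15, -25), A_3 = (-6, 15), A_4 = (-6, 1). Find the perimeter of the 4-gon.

110

|A_1A_2| = √((0)² + (14)²) = √196 = 14
|A_2A_3| = √((9)² + (40)²) = √1681 = 41
|A_3A_4| = √((0)² + (-14)²) = √196 = 14
|A_4A_1| = √((-9)² + (-40)²) = √1681 = 41
Perimeter = 14 + 41 + 14 + 41 = 110.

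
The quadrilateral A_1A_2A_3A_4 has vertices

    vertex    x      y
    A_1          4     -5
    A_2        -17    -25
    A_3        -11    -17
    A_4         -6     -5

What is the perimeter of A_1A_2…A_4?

62

|A_1A_2| = √((-21)² + (-20)²) = √841 = 29
|A_2A_3| = √((6)² + (8)²) = √100 = 10
|A_3A_4| = √((5)² + (12)²) = √169 = 13
|A_4A_1| = √((10)² + (0)²) = √100 = 10
Perimeter = 29 + 10 + 13 + 10 = 62.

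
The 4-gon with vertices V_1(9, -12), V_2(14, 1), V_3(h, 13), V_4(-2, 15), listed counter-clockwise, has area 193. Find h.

The doubled signed area Σ (x_i y_{i+1} − x_{i+1} y_i) is linear in h.
With h=0 it equals 274; the coefficient of h is 14 (from the two edges through V_3).
So 14·h + 274 = 2·193 = 386 ⇒ h = 8.

8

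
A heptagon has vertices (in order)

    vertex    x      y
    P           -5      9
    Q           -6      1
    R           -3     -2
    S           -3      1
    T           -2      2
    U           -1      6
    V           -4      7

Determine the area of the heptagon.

28.5

Σ = (49) + (15) + (-9) + (-4) + (-10) + (17) + (-1) = 57
Area = |Σ|/2 = 28.5.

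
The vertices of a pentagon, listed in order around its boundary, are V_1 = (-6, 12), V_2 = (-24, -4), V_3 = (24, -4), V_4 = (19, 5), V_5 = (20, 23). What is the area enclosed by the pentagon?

Apply the surveyor's formula: 2A = Σ (x_i·y_{i+1} − x_{i+1}·y_i), indices taken mod 5.
V_1→V_2: (-6)(-4) − (-24)(12) = 312
V_2→V_3: (-24)(-4) − (24)(-4) = 192
V_3→V_4: (24)(5) − (19)(-4) = 196
V_4→V_5: (19)(23) − (20)(5) = 337
V_5→V_1: (20)(12) − (-6)(23) = 378
Σ = 1415
Area = |Σ|/2 = 707.5.

707.5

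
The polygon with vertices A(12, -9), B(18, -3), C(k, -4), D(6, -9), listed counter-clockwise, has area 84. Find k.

Write out the shoelace sum; only the two edges meeting at C involve k:
2·Area = [(18·(-4) − k·(-3)) + (k·(-9) − 6·(-4))] + 180
       = -6·k + 132 = 168
⇒ k = -6.

-6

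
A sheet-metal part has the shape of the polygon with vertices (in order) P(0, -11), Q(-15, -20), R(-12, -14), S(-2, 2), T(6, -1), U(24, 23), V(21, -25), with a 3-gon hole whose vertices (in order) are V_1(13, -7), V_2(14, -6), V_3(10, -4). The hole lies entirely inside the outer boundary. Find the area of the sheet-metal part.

701.5

Outer boundary:
Cross-terms: -165, -30, -52, -10, 162, -1083, -231  ⇒  Σ = -1409
Area = |Σ|/2 = 704.5.
Hole:
Apply the shoelace (surveyor's) formula: 2A = Σ (x_i·y_{i+1} − x_{i+1}·y_i), indices taken mod 3.
Σ = (20) + (4) + (-18) = 6
Area = |Σ|/2 = 3.
Net area = 704.5 − 3 = 701.5.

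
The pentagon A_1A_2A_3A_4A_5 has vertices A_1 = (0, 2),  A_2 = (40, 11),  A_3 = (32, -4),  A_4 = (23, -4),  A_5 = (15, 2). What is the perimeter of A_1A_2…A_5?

92

|A_1A_2| = √((40)² + (9)²) = √1681 = 41
|A_2A_3| = √((-8)² + (-15)²) = √289 = 17
|A_3A_4| = √((-9)² + (0)²) = √81 = 9
|A_4A_5| = √((-8)² + (6)²) = √100 = 10
|A_5A_1| = √((-15)² + (0)²) = √225 = 15
Perimeter = 41 + 17 + 9 + 10 + 15 = 92.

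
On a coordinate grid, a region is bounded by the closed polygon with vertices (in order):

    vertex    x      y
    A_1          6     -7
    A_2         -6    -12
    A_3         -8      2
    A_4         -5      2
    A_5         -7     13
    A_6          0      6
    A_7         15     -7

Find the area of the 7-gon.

237

Apply Gauss's area formula: 2A = Σ (x_i·y_{i+1} − x_{i+1}·y_i), indices taken mod 7.
Σ = (-114) + (-108) + (-6) + (-51) + (-42) + (-90) + (-63) = -474
Area = |Σ|/2 = 237.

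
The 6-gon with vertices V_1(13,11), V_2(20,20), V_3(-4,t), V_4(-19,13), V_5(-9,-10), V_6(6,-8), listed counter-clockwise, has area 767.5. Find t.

22

The doubled signed area Σ (x_i y_{i+1} − x_{i+1} y_i) is linear in t.
With t=0 it equals 677; the coefficient of t is 39 (from the two edges through V_3).
So 39·t + 677 = 2·767.5 = 1535 ⇒ t = 22.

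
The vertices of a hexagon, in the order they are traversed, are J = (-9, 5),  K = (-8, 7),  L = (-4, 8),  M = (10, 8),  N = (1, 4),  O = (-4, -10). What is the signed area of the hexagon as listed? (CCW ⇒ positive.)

-121.5

Apply the surveyor's formula: 2A = Σ (x_i·y_{i+1} − x_{i+1}·y_i), indices taken mod 6.
Σ = (-23) + (-36) + (-112) + (32) + (6) + (-110) = -243
Signed area = Σ/2 = -121.5 (negative ⇒ clockwise traversal).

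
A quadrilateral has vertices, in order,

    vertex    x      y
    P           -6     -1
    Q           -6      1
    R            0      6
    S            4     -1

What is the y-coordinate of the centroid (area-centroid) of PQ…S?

Apply the shoelace (surveyor's) formula. First the cross-terms c_i = x_i·y_{i+1} − x_{i+1}·y_i:
  -12, -36, -24, -10  ⇒  2A = -82, A = -41.
Then Σ (y_i + y_{i+1})·c_i = -352, so ȳ = -352 / (6·(-41)) = 176/123.

176/123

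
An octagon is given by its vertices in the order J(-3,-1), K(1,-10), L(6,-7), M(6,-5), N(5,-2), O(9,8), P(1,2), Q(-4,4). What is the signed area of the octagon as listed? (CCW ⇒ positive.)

Σ = (31) + (53) + (12) + (13) + (58) + (10) + (12) + (16) = 205
Signed area = Σ/2 = 102.5 (positive ⇒ counter-clockwise traversal).

102.5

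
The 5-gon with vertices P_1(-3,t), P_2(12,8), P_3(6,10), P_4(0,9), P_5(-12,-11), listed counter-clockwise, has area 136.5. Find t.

Write out the shoelace sum; only the two edges meeting at P_1 involve t:
2·Area = [((-12)·t − (-3)·(-11)) + ((-3)·8 − 12·t)] + 234
       = -24·t + 177 = 273
⇒ t = -4.

-4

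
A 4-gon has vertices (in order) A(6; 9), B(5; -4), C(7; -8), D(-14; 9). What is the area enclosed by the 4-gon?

Apply the shoelace formula: 2A = Σ (x_i·y_{i+1} − x_{i+1}·y_i), indices taken mod 4.
Σ = (-69) + (-12) + (-49) + (-180) = -310
Area = |Σ|/2 = 155.

155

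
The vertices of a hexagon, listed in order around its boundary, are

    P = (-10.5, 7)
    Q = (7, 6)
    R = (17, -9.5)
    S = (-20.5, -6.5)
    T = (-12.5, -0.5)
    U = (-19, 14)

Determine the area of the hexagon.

Apply the shoelace (surveyor's) formula: 2A = Σ (x_i·y_{i+1} − x_{i+1}·y_i), indices taken mod 6.
Cross-terms: -112, -168.5, -305.25, -71, -184.5, 14  ⇒  Σ = -827.25
Area = |Σ|/2 = 413.625.

413.625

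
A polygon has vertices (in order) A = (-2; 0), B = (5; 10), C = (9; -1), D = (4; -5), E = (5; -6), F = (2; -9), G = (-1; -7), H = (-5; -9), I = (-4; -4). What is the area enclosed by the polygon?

130.5

Apply the shoelace (surveyor's) formula: 2A = Σ (x_i·y_{i+1} − x_{i+1}·y_i), indices taken mod 9.
Cross-terms: -20, -95, -41, 1, -33, -23, -26, -16, -8  ⇒  Σ = -261
Area = |Σ|/2 = 130.5.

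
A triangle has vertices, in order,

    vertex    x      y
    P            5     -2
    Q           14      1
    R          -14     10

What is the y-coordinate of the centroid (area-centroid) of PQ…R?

Apply the shoelace formula. First the cross-terms c_i = x_i·y_{i+1} − x_{i+1}·y_i:
  33, 154, -22  ⇒  2A = 165, A = 82.5.
Then Σ (y_i + y_{i+1})·c_i = 1485, so ȳ = 1485 / (6·82.5) = 3.

3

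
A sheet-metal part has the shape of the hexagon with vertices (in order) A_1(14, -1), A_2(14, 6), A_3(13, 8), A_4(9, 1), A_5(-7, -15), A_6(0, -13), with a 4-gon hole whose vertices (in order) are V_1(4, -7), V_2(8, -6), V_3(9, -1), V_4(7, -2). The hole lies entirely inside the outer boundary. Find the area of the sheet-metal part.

96

Outer boundary:
Apply Gauss's area formula: 2A = Σ (x_i·y_{i+1} − x_{i+1}·y_i), indices taken mod 6.
A_1→A_2: (14)(6) − (14)(-1) = 98
A_2→A_3: (14)(8) − (13)(6) = 34
A_3→A_4: (13)(1) − (9)(8) = -59
A_4→A_5: (9)(-15) − (-7)(1) = -128
A_5→A_6: (-7)(-13) − (0)(-15) = 91
A_6→A_1: (0)(-1) − (14)(-13) = 182
Σ = 218
Area = |Σ|/2 = 109.
Hole:
Apply the surveyor's formula: 2A = Σ (x_i·y_{i+1} − x_{i+1}·y_i), indices taken mod 4.
Cross-terms: 32, 46, -11, -41  ⇒  Σ = 26
Area = |Σ|/2 = 13.
Net area = 109 − 13 = 96.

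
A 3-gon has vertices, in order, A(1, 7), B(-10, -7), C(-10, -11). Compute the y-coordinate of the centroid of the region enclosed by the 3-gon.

-11/3

Apply the surveyor's formula. First the cross-terms c_i = x_i·y_{i+1} − x_{i+1}·y_i:
  63, 40, -59  ⇒  2A = 44, A = 22.
Then Σ (y_i + y_{i+1})·c_i = -484, so ȳ = -484 / (6·22) = -11/3.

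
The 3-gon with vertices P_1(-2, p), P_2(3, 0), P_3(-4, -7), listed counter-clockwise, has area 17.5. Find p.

Write out the shoelace sum; only the two edges meeting at P_1 involve p:
2·Area = [((-4)·p − (-2)·(-7)) + ((-2)·0 − 3·p)] + -21
       = -7·p + -35 = 35
⇒ p = -10.

-10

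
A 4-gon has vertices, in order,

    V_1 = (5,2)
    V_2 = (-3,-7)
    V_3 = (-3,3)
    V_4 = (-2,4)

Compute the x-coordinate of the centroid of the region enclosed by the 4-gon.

-80/267

Apply the shoelace (surveyor's) formula. First the cross-terms c_i = x_i·y_{i+1} − x_{i+1}·y_i:
  -29, -30, -6, -24  ⇒  2A = -89, A = -44.5.
Then Σ (x_i + x_{i+1})·c_i = 80, so x̄ = 80 / (6·(-44.5)) = -80/267.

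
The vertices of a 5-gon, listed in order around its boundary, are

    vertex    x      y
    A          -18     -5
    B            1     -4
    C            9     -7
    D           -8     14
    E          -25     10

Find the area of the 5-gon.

375.5

Apply the surveyor's formula: 2A = Σ (x_i·y_{i+1} − x_{i+1}·y_i), indices taken mod 5.
Cross-terms: 77, 29, 70, 270, 305  ⇒  Σ = 751
Area = |Σ|/2 = 375.5.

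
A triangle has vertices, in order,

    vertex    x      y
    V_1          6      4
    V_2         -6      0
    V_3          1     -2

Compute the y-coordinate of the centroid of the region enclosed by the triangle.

Apply the shoelace formula. First the cross-terms c_i = x_i·y_{i+1} − x_{i+1}·y_i:
  24, 12, 16  ⇒  2A = 52, A = 26.
Then Σ (y_i + y_{i+1})·c_i = 104, so ȳ = 104 / (6·26) = 2/3.

2/3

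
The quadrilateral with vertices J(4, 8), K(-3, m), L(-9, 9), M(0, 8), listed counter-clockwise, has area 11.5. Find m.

10

The doubled signed area Σ (x_i y_{i+1} − x_{i+1} y_i) is linear in m.
With m=0 it equals -107; the coefficient of m is 13 (from the two edges through K).
So 13·m + -107 = 2·11.5 = 23 ⇒ m = 10.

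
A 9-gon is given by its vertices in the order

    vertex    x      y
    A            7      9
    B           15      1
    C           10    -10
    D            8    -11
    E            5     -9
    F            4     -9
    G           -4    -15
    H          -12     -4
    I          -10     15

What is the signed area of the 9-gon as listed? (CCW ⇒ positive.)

-509.5

Cross-terms: -128, -160, -30, -17, -9, -96, -164, -220, -195  ⇒  Σ = -1019
Signed area = Σ/2 = -509.5 (negative ⇒ clockwise traversal).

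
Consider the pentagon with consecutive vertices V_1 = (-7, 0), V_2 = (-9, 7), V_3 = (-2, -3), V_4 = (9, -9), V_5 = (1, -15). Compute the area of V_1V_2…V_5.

V_1→V_2: (-7)(7) − (-9)(0) = -49
V_2→V_3: (-9)(-3) − (-2)(7) = 41
V_3→V_4: (-2)(-9) − (9)(-3) = 45
V_4→V_5: (9)(-15) − (1)(-9) = -126
V_5→V_1: (1)(0) − (-7)(-15) = -105
Σ = -194
Area = |Σ|/2 = 97.

97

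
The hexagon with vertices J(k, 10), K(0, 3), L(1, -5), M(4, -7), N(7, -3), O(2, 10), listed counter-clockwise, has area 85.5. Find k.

The doubled signed area Σ (x_i y_{i+1} − x_{i+1} y_i) is linear in k.
With k=0 it equals 143; the coefficient of k is -7 (from the two edges through J).
So -7·k + 143 = 2·85.5 = 171 ⇒ k = -4.

-4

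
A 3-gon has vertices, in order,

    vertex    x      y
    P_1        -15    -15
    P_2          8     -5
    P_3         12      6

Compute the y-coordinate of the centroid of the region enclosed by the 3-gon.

Apply the surveyor's formula. First the cross-terms c_i = x_i·y_{i+1} − x_{i+1}·y_i:
  195, 108, -90  ⇒  2A = 213, A = 106.5.
Then Σ (y_i + y_{i+1})·c_i = -2982, so ȳ = -2982 / (6·106.5) = -14/3.

-14/3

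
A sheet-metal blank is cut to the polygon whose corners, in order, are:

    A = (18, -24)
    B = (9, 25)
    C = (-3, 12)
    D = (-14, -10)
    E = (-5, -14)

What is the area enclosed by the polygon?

782.5

Apply the surveyor's formula: 2A = Σ (x_i·y_{i+1} − x_{i+1}·y_i), indices taken mod 5.
Cross-terms: 666, 183, 198, 146, 372  ⇒  Σ = 1565
Area = |Σ|/2 = 782.5.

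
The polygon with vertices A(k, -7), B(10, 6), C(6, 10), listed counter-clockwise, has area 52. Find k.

-3

Write out the shoelace sum; only the two edges meeting at A involve k:
2·Area = [(6·(-7) − k·10) + (k·6 − 10·(-7))] + 64
       = -4·k + 92 = 104
⇒ k = -3.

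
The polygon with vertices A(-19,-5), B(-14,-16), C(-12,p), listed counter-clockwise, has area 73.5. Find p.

The doubled signed area Σ (x_i y_{i+1} − x_{i+1} y_i) is linear in p.
With p=0 it equals 102; the coefficient of p is 5 (from the two edges through C).
So 5·p + 102 = 2·73.5 = 147 ⇒ p = 9.

9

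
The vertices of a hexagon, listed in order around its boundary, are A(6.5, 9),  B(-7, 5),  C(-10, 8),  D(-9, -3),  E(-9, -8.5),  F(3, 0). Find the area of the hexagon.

Apply the surveyor's formula: 2A = Σ (x_i·y_{i+1} − x_{i+1}·y_i), indices taken mod 6.
Cross-terms: 95.5, -6, 102, 49.5, 25.5, 27  ⇒  Σ = 293.5
Area = |Σ|/2 = 146.75.

146.75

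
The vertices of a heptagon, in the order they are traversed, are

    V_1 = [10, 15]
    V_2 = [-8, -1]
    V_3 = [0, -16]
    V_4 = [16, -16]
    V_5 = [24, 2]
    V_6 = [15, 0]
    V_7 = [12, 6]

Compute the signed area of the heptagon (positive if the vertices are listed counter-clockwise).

Σ = (110) + (128) + (256) + (416) + (-30) + (90) + (120) = 1090
Signed area = Σ/2 = 545 (positive ⇒ counter-clockwise traversal).

545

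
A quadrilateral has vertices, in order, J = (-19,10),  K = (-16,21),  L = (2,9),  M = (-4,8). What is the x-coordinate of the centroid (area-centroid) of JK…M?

Apply the surveyor's formula. First the cross-terms c_i = x_i·y_{i+1} − x_{i+1}·y_i:
  -239, -186, 52, 112  ⇒  2A = -261, A = -130.5.
Then Σ (x_i + x_{i+1})·c_i = 8289, so x̄ = 8289 / (6·(-130.5)) = -307/29.

-307/29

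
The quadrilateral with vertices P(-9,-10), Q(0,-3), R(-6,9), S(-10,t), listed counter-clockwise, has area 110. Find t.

7

The doubled signed area Σ (x_i y_{i+1} − x_{i+1} y_i) is linear in t.
With t=0 it equals 199; the coefficient of t is 3 (from the two edges through S).
So 3·t + 199 = 2·110 = 220 ⇒ t = 7.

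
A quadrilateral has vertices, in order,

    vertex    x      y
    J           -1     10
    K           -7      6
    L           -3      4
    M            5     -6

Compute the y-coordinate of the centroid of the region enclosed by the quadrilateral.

23/6

Apply Gauss's area formula. First the cross-terms c_i = x_i·y_{i+1} − x_{i+1}·y_i:
  64, -10, -2, 44  ⇒  2A = 96, A = 48.
Then Σ (y_i + y_{i+1})·c_i = 1104, so ȳ = 1104 / (6·48) = 23/6.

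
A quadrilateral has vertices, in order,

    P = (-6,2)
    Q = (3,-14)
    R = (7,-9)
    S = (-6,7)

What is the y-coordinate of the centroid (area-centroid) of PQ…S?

Apply the shoelace (surveyor's) formula. First the cross-terms c_i = x_i·y_{i+1} − x_{i+1}·y_i:
  78, 71, -5, 30  ⇒  2A = 174, A = 87.
Then Σ (y_i + y_{i+1})·c_i = -2289, so ȳ = -2289 / (6·87) = -763/174.

-763/174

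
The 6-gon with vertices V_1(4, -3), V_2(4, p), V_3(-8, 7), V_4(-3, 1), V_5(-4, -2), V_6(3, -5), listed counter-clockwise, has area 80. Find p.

The doubled signed area Σ (x_i y_{i+1} − x_{i+1} y_i) is linear in p.
With p=0 it equals 100; the coefficient of p is 12 (from the two edges through V_2).
So 12·p + 100 = 2·80 = 160 ⇒ p = 5.

5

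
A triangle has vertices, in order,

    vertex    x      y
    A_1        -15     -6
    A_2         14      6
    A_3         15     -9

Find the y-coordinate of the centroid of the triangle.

Apply Gauss's area formula. First the cross-terms c_i = x_i·y_{i+1} − x_{i+1}·y_i:
  -6, -216, -225  ⇒  2A = -447, A = -223.5.
Then Σ (y_i + y_{i+1})·c_i = 4023, so ȳ = 4023 / (6·(-223.5)) = -3.

-3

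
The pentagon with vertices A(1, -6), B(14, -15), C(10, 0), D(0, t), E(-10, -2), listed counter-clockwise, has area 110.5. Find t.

The doubled signed area Σ (x_i y_{i+1} − x_{i+1} y_i) is linear in t.
With t=0 it equals 281; the coefficient of t is 20 (from the two edges through D).
So 20·t + 281 = 2·110.5 = 221 ⇒ t = -3.

-3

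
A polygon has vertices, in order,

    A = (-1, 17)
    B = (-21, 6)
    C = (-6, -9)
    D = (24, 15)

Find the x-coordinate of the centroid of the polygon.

Apply the surveyor's formula. First the cross-terms c_i = x_i·y_{i+1} − x_{i+1}·y_i:
  351, 225, 126, 423  ⇒  2A = 1125, A = 562.5.
Then Σ (x_i + x_{i+1})·c_i = -1800, so x̄ = -1800 / (6·562.5) = -8/15.

-8/15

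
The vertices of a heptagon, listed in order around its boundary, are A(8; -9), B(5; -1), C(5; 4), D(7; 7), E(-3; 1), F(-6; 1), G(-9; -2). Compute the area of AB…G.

Apply the surveyor's formula: 2A = Σ (x_i·y_{i+1} − x_{i+1}·y_i), indices taken mod 7.
Cross-terms: 37, 25, 7, 28, 3, 21, 97  ⇒  Σ = 218
Area = |Σ|/2 = 109.

109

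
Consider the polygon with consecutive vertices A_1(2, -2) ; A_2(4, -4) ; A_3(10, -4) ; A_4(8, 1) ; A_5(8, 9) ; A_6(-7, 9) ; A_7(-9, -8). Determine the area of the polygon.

218

Apply the surveyor's formula: 2A = Σ (x_i·y_{i+1} − x_{i+1}·y_i), indices taken mod 7.
Σ = (0) + (24) + (42) + (64) + (135) + (137) + (34) = 436
Area = |Σ|/2 = 218.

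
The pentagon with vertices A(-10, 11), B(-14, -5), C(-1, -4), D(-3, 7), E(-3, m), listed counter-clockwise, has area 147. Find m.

Write out the shoelace sum; only the two edges meeting at E involve m:
2·Area = [((-3)·m − (-3)·7) + ((-3)·11 − (-10)·m)] + 236
       = 7·m + 224 = 294
⇒ m = 10.

10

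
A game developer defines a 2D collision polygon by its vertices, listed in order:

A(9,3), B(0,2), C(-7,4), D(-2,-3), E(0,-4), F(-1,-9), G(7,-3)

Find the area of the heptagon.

Apply the shoelace (surveyor's) formula: 2A = Σ (x_i·y_{i+1} − x_{i+1}·y_i), indices taken mod 7.
A→B: (9)(2) − (0)(3) = 18
B→C: (0)(4) − (-7)(2) = 14
C→D: (-7)(-3) − (-2)(4) = 29
D→E: (-2)(-4) − (0)(-3) = 8
E→F: (0)(-9) − (-1)(-4) = -4
F→G: (-1)(-3) − (7)(-9) = 66
G→A: (7)(3) − (9)(-3) = 48
Σ = 179
Area = |Σ|/2 = 89.5.

89.5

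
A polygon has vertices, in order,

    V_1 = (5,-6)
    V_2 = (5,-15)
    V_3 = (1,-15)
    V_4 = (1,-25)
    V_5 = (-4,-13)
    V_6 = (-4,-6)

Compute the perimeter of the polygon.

|V_1V_2| = √((0)² + (-9)²) = √81 = 9
|V_2V_3| = √((-4)² + (0)²) = √16 = 4
|V_3V_4| = √((0)² + (-10)²) = √100 = 10
|V_4V_5| = √((-5)² + (12)²) = √169 = 13
|V_5V_6| = √((0)² + (7)²) = √49 = 7
|V_6V_1| = √((9)² + (0)²) = √81 = 9
Perimeter = 9 + 4 + 10 + 13 + 7 + 9 = 52.

52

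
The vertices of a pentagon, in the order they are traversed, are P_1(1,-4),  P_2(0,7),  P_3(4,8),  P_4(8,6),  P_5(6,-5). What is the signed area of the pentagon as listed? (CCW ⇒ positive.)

-78

Apply the shoelace formula: 2A = Σ (x_i·y_{i+1} − x_{i+1}·y_i), indices taken mod 5.
Σ = (7) + (-28) + (-40) + (-76) + (-19) = -156
Signed area = Σ/2 = -78 (negative ⇒ clockwise traversal).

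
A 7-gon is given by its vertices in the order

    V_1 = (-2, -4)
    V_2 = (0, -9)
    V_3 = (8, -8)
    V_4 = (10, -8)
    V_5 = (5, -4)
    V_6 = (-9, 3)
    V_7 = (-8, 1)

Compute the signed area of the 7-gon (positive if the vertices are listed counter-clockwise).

Apply the shoelace formula: 2A = Σ (x_i·y_{i+1} − x_{i+1}·y_i), indices taken mod 7.
Σ = (18) + (72) + (16) + (0) + (-21) + (15) + (34) = 134
Signed area = Σ/2 = 67 (positive ⇒ counter-clockwise traversal).

67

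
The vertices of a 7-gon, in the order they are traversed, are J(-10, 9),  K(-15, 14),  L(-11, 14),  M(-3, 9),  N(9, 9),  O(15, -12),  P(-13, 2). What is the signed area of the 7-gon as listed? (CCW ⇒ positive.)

-346

Cross-terms: -5, -56, -57, -108, -243, -126, -97  ⇒  Σ = -692
Signed area = Σ/2 = -346 (negative ⇒ clockwise traversal).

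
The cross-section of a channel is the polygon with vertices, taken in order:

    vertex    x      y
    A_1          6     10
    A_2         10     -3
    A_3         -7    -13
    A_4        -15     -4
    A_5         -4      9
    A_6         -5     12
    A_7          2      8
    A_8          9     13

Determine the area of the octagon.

Apply the shoelace formula: 2A = Σ (x_i·y_{i+1} − x_{i+1}·y_i), indices taken mod 8.
Σ = (-118) + (-151) + (-167) + (-151) + (-3) + (-64) + (-46) + (12) = -688
Area = |Σ|/2 = 344.

344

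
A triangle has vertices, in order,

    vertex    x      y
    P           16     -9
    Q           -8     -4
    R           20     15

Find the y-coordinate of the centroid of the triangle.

2/3

Apply the shoelace (surveyor's) formula. First the cross-terms c_i = x_i·y_{i+1} − x_{i+1}·y_i:
  -136, -40, -420  ⇒  2A = -596, A = -298.
Then Σ (y_i + y_{i+1})·c_i = -1192, so ȳ = -1192 / (6·(-298)) = 2/3.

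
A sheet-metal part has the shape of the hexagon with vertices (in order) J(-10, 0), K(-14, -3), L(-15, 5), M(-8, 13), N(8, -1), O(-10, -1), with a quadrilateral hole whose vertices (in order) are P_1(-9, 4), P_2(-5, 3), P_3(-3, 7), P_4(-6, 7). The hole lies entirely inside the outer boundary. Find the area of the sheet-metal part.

168.5

Outer boundary:
Apply the shoelace formula: 2A = Σ (x_i·y_{i+1} − x_{i+1}·y_i), indices taken mod 6.
J→K: (-10)(-3) − (-14)(0) = 30
K→L: (-14)(5) − (-15)(-3) = -115
L→M: (-15)(13) − (-8)(5) = -155
M→N: (-8)(-1) − (8)(13) = -96
N→O: (8)(-1) − (-10)(-1) = -18
O→J: (-10)(0) − (-10)(-1) = -10
Σ = -364
Area = |Σ|/2 = 182.
Hole:
Apply the shoelace formula: 2A = Σ (x_i·y_{i+1} − x_{i+1}·y_i), indices taken mod 4.
P_1→P_2: (-9)(3) − (-5)(4) = -7
P_2→P_3: (-5)(7) − (-3)(3) = -26
P_3→P_4: (-3)(7) − (-6)(7) = 21
P_4→P_1: (-6)(4) − (-9)(7) = 39
Σ = 27
Area = |Σ|/2 = 13.5.
Net area = 182 − 13.5 = 168.5.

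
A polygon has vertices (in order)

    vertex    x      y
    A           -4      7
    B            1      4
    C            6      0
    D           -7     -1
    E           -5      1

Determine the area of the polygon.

Apply the surveyor's formula: 2A = Σ (x_i·y_{i+1} − x_{i+1}·y_i), indices taken mod 5.
A→B: (-4)(4) − (1)(7) = -23
B→C: (1)(0) − (6)(4) = -24
C→D: (6)(-1) − (-7)(0) = -6
D→E: (-7)(1) − (-5)(-1) = -12
E→A: (-5)(7) − (-4)(1) = -31
Σ = -96
Area = |Σ|/2 = 48.

48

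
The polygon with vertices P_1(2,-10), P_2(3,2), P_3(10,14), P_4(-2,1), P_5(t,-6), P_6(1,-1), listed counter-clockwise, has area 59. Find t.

Write out the shoelace sum; only the two edges meeting at P_5 involve t:
2·Area = [((-2)·(-6) − t·1) + (t·(-1) − 1·(-6))] + 86
       = -2·t + 104 = 118
⇒ t = -7.

-7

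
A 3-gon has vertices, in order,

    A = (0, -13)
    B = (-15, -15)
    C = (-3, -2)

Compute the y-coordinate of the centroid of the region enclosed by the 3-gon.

-10

Apply the surveyor's formula. First the cross-terms c_i = x_i·y_{i+1} − x_{i+1}·y_i:
  -195, -15, 39  ⇒  2A = -171, A = -85.5.
Then Σ (y_i + y_{i+1})·c_i = 5130, so ȳ = 5130 / (6·(-85.5)) = -10.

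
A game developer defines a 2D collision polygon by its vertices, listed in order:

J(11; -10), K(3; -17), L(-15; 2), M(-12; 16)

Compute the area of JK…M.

Apply the surveyor's formula: 2A = Σ (x_i·y_{i+1} − x_{i+1}·y_i), indices taken mod 4.
Σ = (-157) + (-249) + (-216) + (-56) = -678
Area = |Σ|/2 = 339.

339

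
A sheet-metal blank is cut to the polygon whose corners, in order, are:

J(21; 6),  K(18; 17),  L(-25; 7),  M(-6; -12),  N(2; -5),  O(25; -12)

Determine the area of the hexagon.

Apply the shoelace formula: 2A = Σ (x_i·y_{i+1} − x_{i+1}·y_i), indices taken mod 6.
Cross-terms: 249, 551, 342, 54, 101, 402  ⇒  Σ = 1699
Area = |Σ|/2 = 849.5.

849.5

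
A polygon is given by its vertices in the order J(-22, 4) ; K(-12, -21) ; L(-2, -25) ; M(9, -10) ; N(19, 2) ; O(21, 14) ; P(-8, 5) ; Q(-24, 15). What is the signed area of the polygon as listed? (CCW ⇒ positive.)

948

Apply the surveyor's formula: 2A = Σ (x_i·y_{i+1} − x_{i+1}·y_i), indices taken mod 8.
Σ = (510) + (258) + (245) + (208) + (224) + (217) + (0) + (234) = 1896
Signed area = Σ/2 = 948 (positive ⇒ counter-clockwise traversal).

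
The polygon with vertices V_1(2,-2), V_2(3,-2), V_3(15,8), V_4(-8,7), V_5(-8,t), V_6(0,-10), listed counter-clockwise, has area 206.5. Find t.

-4

The doubled signed area Σ (x_i y_{i+1} − x_{i+1} y_i) is linear in t.
With t=0 it equals 381; the coefficient of t is -8 (from the two edges through V_5).
So -8·t + 381 = 2·206.5 = 413 ⇒ t = -4.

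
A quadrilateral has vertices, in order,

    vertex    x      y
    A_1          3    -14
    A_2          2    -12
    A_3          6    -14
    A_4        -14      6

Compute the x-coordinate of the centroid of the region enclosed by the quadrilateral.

Apply the surveyor's formula. First the cross-terms c_i = x_i·y_{i+1} − x_{i+1}·y_i:
  -8, 44, -160, 178  ⇒  2A = 54, A = 27.
Then Σ (x_i + x_{i+1})·c_i = -366, so x̄ = -366 / (6·27) = -61/27.

-61/27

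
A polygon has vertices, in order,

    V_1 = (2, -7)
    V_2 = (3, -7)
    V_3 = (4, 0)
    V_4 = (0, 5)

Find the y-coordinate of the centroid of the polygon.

Apply Gauss's area formula. First the cross-terms c_i = x_i·y_{i+1} − x_{i+1}·y_i:
  7, 28, 20, -10  ⇒  2A = 45, A = 22.5.
Then Σ (y_i + y_{i+1})·c_i = -174, so ȳ = -174 / (6·22.5) = -58/45.

-58/45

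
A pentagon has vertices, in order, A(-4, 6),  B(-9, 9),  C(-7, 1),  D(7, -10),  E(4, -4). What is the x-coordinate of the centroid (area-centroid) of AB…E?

-322/155

Apply the surveyor's formula. First the cross-terms c_i = x_i·y_{i+1} − x_{i+1}·y_i:
  18, 54, 63, 12, 8  ⇒  2A = 155, A = 77.5.
Then Σ (x_i + x_{i+1})·c_i = -966, so x̄ = -966 / (6·77.5) = -322/155.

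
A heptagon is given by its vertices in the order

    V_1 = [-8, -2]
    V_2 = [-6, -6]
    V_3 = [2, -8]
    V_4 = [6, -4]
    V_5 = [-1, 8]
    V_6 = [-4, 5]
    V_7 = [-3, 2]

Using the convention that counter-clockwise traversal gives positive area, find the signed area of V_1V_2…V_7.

Apply the shoelace formula: 2A = Σ (x_i·y_{i+1} − x_{i+1}·y_i), indices taken mod 7.
Cross-terms: 36, 60, 40, 44, 27, 7, 22  ⇒  Σ = 236
Signed area = Σ/2 = 118 (positive ⇒ counter-clockwise traversal).

118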